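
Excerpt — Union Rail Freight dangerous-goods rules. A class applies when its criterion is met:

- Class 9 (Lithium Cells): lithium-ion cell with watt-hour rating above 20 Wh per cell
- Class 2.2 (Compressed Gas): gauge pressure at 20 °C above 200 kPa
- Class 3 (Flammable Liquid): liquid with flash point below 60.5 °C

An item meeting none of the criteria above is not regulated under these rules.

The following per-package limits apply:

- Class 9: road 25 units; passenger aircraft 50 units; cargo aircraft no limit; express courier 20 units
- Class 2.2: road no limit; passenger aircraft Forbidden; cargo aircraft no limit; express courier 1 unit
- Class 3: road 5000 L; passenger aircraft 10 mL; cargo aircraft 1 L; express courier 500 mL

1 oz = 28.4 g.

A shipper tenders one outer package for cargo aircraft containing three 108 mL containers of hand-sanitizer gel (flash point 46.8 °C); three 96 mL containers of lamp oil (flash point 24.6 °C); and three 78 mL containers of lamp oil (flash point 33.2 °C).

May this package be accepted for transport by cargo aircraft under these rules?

The hand-sanitizer gel has flash point 46.8 °C, which is < 60.5 °C, so it is Class 3 (Flammable Liquid).
The lamp oil has flash point 24.6 °C, which is < 60.5 °C, so it is Class 3 (Flammable Liquid).
Flash point 33.2 °C meets the Class 3 criterion (Flammable Liquid), so the lamp oil is Class 3.
Class 3 net quantity: (three 108 mL containers = 324 mL) + (three 96 mL containers = 288 mL) + (three 78 mL containers = 234 mL) = 846 mL.
846 mL is within the cargo aircraft limit of 1 L for Class 3.

Yes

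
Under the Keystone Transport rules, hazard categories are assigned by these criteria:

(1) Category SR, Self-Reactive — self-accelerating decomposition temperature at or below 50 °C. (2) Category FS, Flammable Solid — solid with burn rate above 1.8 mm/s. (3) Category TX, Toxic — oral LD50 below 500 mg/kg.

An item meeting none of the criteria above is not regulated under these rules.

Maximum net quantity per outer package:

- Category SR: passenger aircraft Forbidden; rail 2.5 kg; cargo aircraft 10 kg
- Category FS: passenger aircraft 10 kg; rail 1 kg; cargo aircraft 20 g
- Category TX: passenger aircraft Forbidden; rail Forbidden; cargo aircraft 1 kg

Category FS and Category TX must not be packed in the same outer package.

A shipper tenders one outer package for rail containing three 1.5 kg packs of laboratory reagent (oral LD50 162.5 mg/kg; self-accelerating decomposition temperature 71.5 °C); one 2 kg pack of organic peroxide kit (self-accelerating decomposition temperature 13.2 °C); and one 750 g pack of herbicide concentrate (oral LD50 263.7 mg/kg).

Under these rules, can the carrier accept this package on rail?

Oral LD50 162.5 mg/kg meets the Category TX criterion (Toxic), so the laboratory reagent is Category TX.
Organic peroxide kit: self-accelerating decomposition temperature 13.2 °C ≤ 50 °C → Category SR (Self-Reactive).
With oral LD50 263.7 mg/kg (< 500 mg/kg), the herbicide concentrate falls in Category TX.
Total Category TX: (three 1.5 kg packs = 4.5 kg) + 750 g = 5.25 kg.
Category TX is Forbidden by rail.
Category SR quantity: 2 kg.
2 kg is within the rail limit of 2.5 kg for Category SR.
The segregation rule (Category FS with Category TX) does not apply to Category TX with Category SR.

No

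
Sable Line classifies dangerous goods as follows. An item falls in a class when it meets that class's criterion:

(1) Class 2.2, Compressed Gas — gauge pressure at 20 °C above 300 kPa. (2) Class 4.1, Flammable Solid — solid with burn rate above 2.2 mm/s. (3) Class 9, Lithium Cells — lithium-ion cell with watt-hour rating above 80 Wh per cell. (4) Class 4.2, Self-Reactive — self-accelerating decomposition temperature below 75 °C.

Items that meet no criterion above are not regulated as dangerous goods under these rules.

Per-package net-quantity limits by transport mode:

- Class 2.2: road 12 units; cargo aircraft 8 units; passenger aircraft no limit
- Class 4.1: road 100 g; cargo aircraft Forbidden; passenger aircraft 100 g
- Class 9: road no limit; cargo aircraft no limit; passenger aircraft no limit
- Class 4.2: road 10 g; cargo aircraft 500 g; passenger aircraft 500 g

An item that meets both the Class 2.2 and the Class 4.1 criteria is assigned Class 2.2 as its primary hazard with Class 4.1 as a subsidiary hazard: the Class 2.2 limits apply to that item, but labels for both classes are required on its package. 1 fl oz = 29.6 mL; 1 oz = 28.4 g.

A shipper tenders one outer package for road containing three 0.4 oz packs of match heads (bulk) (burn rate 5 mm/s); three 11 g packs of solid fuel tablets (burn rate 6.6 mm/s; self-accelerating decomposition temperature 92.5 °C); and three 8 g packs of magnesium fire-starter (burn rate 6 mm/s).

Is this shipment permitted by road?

Yes

Burn rate 5 mm/s meets the Class 4.1 criterion (Flammable Solid), so the match heads (bulk) are Class 4.1.
With burn rate 6.6 mm/s (> 2.2 mm/s), the solid fuel tablets fall in Class 4.1.
Burn rate 6 mm/s meets the Class 4.1 criterion (Flammable Solid), so the magnesium fire-starter is Class 4.1.
Total Class 4.1: (three 0.4 oz packs = 34.08 g) + (three 11 g packs = 33 g) + (three 8 g packs = 24 g) = 91.08 g.
91.08 g ≤ 100 g (road limit, Class 4.1) — within limit.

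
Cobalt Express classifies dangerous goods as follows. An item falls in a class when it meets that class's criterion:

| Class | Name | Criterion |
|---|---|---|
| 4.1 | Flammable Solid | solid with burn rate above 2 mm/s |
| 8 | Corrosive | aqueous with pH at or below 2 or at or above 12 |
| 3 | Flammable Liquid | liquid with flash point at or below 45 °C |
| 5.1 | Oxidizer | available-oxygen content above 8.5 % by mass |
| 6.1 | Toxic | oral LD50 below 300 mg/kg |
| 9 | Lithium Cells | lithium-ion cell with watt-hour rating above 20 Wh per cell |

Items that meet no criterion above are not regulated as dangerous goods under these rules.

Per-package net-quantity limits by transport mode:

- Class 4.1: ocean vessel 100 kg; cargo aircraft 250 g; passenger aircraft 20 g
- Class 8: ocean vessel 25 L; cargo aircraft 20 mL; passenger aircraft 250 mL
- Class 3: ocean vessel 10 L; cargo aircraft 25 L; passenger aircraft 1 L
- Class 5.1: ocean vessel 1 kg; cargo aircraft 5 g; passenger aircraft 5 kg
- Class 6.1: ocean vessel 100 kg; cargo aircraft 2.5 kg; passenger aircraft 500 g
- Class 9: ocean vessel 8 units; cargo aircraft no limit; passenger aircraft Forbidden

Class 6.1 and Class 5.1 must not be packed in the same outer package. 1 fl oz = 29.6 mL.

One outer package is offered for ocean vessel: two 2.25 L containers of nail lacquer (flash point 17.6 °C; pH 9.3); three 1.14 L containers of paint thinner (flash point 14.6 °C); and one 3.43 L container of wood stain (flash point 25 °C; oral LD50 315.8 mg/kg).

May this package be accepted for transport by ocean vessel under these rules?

No

The nail lacquer has flash point 17.6 °C, which is ≤ 45 °C, so it is Class 3 (Flammable Liquid).
The paint thinner has flash point 14.6 °C, which is ≤ 45 °C, so it is Class 3 (Flammable Liquid).
The wood stain has flash point 25 °C, which is ≤ 45 °C, so it is Class 3 (Flammable Liquid).
Class 3 net quantity: (two 2.25 L containers = 4.5 L) + (three 1.14 L containers = 3.42 L) + 3.43 L = 11.35 L.
11.35 L > 10 L (ocean vessel limit, Class 3) — over the limit.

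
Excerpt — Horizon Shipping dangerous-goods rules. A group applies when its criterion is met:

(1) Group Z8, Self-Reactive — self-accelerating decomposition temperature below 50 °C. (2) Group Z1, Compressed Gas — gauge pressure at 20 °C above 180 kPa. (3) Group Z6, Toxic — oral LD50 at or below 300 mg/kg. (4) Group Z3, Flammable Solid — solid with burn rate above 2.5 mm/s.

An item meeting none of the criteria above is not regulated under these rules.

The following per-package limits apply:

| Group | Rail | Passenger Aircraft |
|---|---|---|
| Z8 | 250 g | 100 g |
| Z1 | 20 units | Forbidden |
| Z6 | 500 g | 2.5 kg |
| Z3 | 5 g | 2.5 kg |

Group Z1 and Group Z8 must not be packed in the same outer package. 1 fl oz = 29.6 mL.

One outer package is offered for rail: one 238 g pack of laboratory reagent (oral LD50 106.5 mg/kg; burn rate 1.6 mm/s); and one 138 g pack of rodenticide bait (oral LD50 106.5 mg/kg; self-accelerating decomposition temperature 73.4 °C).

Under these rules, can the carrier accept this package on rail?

Yes

Laboratory reagent: oral LD50 106.5 mg/kg ≤ 300 mg/kg → Group Z6 (Toxic).
Oral LD50 106.5 mg/kg meets the Group Z6 criterion (Toxic), so the rodenticide bait is Group Z6.
Total Group Z6: 238 g + 138 g = 376 g.
376 g ≤ 500 g (rail limit, Group Z6) — within limit.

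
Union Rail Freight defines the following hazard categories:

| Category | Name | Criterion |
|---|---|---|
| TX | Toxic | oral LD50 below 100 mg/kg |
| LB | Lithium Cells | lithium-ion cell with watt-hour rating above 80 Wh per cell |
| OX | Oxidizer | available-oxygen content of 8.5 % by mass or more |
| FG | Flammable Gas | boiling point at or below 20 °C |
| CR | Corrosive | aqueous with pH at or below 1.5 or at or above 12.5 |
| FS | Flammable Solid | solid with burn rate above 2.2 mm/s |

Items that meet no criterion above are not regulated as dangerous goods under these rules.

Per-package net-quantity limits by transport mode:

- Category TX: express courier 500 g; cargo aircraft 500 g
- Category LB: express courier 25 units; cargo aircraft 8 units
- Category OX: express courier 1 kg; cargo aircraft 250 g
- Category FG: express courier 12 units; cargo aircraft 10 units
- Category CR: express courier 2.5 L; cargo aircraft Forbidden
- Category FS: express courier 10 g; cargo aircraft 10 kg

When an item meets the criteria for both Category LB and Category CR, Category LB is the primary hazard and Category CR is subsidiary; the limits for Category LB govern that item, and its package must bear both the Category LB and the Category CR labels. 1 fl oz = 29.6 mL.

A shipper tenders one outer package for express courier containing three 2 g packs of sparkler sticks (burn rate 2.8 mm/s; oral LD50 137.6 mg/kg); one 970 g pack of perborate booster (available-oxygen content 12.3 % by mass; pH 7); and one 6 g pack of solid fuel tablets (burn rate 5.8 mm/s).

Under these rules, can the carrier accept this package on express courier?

No

The sparkler sticks have burn rate 2.8 mm/s, which is > 2.2 mm/s, so they are Category FS (Flammable Solid).
The perborate booster has available-oxygen content 12.3 % by mass, which is ≥ 8.5 % by mass, so it is Category OX (Oxidizer).
Solid fuel tablets: burn rate 5.8 mm/s > 2.2 mm/s → Category FS (Flammable Solid).
Total Category FS: (three 2 g packs = 6 g) + 6 g = 12 g.
That exceeds the Category FS express courier limit of 10 g.
Category OX quantity: 970 g.
That is within the Category OX express courier limit of 1 kg.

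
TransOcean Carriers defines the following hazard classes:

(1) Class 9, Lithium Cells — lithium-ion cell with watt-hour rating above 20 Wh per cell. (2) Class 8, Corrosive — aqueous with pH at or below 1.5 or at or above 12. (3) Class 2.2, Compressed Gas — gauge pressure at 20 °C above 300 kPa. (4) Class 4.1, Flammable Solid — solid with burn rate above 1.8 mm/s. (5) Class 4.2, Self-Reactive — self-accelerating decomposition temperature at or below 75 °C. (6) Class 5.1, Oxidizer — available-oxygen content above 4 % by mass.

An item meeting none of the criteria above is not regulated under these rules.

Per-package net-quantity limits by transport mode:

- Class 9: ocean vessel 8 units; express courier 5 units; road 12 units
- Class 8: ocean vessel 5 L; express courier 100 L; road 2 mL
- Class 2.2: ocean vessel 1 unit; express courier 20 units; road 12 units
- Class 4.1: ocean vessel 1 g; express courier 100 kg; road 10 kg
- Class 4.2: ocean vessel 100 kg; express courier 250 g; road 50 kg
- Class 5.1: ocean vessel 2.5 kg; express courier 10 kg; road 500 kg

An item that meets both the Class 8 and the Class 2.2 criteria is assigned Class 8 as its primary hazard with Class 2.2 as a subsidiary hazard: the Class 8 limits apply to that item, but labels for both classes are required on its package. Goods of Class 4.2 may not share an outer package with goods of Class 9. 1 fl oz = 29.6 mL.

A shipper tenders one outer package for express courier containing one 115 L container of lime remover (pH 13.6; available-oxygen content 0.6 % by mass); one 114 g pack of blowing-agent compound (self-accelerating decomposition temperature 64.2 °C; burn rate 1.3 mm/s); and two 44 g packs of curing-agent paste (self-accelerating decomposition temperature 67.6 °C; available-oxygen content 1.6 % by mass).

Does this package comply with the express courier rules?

No

Lime remover: pH 13.6 ≥ 12 → Class 8 (Corrosive).
Blowing-agent compound: self-accelerating decomposition temperature 64.2 °C ≤ 75 °C → Class 4.2 (Self-Reactive).
With self-accelerating decomposition temperature 67.6 °C (≤ 75 °C), the curing-agent paste falls in Class 4.2.
Class 8 quantity: 115 L.
115 L exceeds the express courier limit of 100 L for Class 8.
Total Class 4.2: 114 g + (two 44 g packs = 88 g) = 202 g.
202 g ≤ 250 g (express courier limit, Class 4.2) — within limit.
The segregation rule (Class 4.2 with Class 9) does not apply to Class 8 with Class 4.2.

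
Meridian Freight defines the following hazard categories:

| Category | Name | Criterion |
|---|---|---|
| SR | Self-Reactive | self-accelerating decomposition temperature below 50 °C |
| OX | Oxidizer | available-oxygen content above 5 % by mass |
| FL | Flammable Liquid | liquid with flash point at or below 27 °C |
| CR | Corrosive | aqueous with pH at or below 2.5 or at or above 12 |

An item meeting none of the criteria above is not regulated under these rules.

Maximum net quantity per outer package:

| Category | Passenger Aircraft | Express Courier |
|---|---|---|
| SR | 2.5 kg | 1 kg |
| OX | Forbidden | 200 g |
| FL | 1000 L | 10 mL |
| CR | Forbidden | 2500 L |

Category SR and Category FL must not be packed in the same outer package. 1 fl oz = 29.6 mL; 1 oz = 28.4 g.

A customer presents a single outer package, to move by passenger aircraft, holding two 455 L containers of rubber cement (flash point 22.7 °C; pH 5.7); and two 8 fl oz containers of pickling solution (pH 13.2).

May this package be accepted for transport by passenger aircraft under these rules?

The rubber cement has flash point 22.7 °C, which is ≤ 27 °C, so it is Category FL (Flammable Liquid).
pH 13.2 meets the Category CR criterion (Corrosive), so the pickling solution is Category CR.
Category CR quantity: two 8 fl oz containers = 473.6 mL.
By passenger aircraft, Category CR is Forbidden regardless of quantity.
Category FL quantity: two 455 L containers = 910 L.
That is within the Category FL passenger aircraft limit of 1000 L.
The segregation rule (Category SR with Category FL) does not apply to Category CR with Category FL.

No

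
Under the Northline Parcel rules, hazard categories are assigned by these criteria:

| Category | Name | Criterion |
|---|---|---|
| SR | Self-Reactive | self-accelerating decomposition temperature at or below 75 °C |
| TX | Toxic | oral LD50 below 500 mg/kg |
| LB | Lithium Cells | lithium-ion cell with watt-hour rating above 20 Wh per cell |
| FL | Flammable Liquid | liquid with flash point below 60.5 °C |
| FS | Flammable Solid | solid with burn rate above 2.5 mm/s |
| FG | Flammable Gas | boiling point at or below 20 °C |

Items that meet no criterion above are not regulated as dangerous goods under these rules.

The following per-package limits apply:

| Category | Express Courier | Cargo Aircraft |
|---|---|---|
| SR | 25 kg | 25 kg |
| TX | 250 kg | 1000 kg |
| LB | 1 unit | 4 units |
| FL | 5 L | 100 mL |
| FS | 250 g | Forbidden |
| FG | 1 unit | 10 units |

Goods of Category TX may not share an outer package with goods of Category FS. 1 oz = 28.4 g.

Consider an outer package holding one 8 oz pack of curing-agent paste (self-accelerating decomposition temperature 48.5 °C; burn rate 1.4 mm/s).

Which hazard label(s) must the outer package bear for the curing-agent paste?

Category SR

The curing-agent paste has self-accelerating decomposition temperature 48.5 °C, which is ≤ 75 °C, so it is Category SR (Self-Reactive).
Only the Category SR label is required.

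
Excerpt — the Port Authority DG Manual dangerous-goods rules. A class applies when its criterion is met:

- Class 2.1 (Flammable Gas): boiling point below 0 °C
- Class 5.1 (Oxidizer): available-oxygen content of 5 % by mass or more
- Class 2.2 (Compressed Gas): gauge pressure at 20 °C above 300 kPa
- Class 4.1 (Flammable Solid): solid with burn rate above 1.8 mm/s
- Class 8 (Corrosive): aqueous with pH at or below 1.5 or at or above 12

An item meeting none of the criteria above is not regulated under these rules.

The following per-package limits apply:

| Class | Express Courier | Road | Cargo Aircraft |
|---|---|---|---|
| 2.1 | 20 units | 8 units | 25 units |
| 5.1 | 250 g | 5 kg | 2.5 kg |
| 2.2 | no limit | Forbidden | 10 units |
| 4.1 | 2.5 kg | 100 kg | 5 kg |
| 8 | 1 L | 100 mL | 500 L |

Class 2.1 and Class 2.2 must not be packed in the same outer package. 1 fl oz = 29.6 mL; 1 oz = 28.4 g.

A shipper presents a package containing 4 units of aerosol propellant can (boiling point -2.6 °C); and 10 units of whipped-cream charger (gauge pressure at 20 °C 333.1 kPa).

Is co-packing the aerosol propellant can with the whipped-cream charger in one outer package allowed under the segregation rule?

No

Aerosol propellant can: boiling point -2.6 °C < 0 °C → Class 2.1 (Flammable Gas).
Whipped-cream charger: gauge pressure at 20 °C 333.1 kPa > 300 kPa → Class 2.2 (Compressed Gas).
Class 2.1 and Class 2.2 may not share an outer package.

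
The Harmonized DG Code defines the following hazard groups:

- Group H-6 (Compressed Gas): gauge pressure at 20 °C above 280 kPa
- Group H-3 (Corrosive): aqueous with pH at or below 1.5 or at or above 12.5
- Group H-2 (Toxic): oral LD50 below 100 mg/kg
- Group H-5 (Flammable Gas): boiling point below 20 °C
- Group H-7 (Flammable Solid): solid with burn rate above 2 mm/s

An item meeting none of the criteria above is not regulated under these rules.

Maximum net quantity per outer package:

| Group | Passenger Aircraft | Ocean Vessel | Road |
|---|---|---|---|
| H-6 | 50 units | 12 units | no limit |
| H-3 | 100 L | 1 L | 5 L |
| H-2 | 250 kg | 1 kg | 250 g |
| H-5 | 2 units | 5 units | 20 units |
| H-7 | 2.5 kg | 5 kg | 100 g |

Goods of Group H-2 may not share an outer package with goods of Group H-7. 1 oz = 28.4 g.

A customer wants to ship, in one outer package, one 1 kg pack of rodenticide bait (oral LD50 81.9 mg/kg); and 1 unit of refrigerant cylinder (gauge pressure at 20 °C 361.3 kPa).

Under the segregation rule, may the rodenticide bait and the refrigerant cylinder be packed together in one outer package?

Yes

The rodenticide bait has oral LD50 81.9 mg/kg, which is < 100 mg/kg, so it is Group H-2 (Toxic).
Gauge pressure at 20 °C 361.3 kPa meets the Group H-6 criterion (Compressed Gas), so the refrigerant cylinder is Group H-6.
No segregation rule bars Group H-2 with Group H-6.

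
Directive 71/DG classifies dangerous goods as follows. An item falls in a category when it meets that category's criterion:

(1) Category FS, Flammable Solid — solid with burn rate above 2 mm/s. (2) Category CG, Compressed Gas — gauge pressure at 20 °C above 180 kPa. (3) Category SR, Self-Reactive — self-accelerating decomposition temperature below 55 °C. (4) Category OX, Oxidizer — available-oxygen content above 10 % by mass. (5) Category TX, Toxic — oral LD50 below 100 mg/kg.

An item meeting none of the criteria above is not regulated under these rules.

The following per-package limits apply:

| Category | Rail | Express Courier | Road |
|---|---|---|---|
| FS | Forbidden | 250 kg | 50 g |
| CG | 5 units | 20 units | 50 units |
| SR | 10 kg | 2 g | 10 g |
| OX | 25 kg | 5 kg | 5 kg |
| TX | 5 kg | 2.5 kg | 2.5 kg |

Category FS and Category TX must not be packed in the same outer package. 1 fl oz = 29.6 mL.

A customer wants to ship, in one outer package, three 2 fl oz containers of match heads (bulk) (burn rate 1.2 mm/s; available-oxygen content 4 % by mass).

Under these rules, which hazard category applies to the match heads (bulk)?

burn rate 1.2 mm/s is not above 2 mm/s, so Category FS does not apply.
available-oxygen content 4 % by mass is not above 10 % by mass, so Category OX does not apply.
No criterion is met, so the item is not regulated.

Not regulated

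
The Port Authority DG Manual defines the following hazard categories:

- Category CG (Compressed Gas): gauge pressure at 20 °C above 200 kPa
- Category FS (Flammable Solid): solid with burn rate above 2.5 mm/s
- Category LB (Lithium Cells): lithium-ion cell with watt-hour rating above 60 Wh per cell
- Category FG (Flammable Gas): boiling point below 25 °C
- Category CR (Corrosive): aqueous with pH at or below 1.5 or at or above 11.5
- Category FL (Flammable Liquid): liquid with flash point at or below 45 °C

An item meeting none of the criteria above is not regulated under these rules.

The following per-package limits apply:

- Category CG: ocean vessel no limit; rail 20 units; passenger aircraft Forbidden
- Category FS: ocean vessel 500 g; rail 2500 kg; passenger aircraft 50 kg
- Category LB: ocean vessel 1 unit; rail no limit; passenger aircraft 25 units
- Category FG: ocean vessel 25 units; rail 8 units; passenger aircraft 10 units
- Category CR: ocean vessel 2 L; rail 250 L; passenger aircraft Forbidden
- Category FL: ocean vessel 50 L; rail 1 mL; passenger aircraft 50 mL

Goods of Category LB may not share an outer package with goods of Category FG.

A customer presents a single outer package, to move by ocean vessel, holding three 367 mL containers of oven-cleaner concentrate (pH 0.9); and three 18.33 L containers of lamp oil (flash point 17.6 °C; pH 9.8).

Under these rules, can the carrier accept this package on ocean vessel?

No

The oven-cleaner concentrate has pH 0.9, which is ≤ 1.5, so it is Category CR (Corrosive).
The lamp oil has flash point 17.6 °C, which is ≤ 45 °C, so it is Category FL (Flammable Liquid).
Category FL quantity: three 18.33 L containers = 54.99 L.
54.99 L > 50 L (ocean vessel limit, Category FL) — over the limit.
Category CR quantity: three 367 mL containers = 1.101 L.
1.101 L ≤ 2 L (ocean vessel limit, Category CR) — within limit.
The segregation rule (Category LB with Category FG) does not apply to Category FL with Category CR.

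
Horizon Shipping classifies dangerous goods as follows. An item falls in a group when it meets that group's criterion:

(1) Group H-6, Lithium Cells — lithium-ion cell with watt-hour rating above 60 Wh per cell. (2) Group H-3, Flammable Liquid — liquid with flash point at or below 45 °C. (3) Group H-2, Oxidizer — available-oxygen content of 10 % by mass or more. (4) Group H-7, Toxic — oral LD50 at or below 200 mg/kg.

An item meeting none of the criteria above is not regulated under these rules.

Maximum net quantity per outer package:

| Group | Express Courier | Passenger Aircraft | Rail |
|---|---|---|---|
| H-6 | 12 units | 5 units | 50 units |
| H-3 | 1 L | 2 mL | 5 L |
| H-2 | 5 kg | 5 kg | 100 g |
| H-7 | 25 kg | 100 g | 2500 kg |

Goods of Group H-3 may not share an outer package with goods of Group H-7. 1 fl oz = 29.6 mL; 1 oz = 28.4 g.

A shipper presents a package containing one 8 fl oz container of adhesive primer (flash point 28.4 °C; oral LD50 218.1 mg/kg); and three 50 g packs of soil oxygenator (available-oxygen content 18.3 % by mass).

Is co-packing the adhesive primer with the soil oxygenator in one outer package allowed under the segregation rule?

Yes

With flash point 28.4 °C (≤ 45 °C), the adhesive primer falls in Group H-3.
Available-oxygen content 18.3 % by mass meets the Group H-2 criterion (Oxidizer), so the soil oxygenator is Group H-2.
No segregation rule bars Group H-3 with Group H-2.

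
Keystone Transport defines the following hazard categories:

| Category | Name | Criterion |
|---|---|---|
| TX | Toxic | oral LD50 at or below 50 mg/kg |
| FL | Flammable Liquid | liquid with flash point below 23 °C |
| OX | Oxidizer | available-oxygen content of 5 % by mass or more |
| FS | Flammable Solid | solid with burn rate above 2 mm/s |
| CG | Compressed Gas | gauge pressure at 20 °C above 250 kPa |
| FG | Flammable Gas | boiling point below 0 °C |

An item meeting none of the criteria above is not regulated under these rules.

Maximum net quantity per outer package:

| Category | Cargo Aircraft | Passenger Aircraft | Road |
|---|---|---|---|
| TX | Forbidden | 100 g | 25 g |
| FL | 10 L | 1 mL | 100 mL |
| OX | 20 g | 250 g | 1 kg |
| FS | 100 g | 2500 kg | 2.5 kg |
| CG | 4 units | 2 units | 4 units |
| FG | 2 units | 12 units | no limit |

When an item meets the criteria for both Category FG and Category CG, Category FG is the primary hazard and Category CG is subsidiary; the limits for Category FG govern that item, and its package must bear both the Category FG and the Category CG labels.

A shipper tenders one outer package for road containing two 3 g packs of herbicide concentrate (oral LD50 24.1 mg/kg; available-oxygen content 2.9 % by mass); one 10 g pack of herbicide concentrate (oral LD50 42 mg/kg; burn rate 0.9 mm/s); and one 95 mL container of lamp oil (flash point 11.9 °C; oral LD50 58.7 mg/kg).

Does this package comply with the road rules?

Oral LD50 24.1 mg/kg meets the Category TX criterion (Toxic), so the herbicide concentrate is Category TX.
The herbicide concentrate has oral LD50 42 mg/kg, which is ≤ 50 mg/kg, so it is Category TX (Toxic).
With flash point 11.9 °C (< 23 °C), the lamp oil falls in Category FL.
Category FL quantity: 95 mL.
That is within the Category FL road limit of 100 mL.
Total Category TX: (two 3 g packs = 6 g) + 10 g = 16 g.
That is within the Category TX road limit of 25 g.
Every hazard category is within its road limit and no segregation rule is violated.

Yes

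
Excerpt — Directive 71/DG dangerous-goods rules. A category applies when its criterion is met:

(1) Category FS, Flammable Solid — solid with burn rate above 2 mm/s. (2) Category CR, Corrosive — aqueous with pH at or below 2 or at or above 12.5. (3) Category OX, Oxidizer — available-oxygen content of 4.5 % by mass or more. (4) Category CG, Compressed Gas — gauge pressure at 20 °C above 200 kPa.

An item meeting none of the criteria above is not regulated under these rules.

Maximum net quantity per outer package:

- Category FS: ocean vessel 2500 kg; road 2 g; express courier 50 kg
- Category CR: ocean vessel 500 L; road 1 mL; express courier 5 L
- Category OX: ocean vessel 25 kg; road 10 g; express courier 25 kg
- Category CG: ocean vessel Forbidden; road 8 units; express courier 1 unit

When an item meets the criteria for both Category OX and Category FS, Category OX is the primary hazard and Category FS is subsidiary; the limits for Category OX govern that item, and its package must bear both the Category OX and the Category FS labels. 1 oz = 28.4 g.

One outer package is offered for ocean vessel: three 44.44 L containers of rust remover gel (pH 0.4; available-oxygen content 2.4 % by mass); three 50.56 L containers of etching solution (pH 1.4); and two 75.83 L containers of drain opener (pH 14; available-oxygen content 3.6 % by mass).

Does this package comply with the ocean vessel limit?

Yes

Rust remover gel: pH 0.4 ≤ 2 → Category CR (Corrosive).
pH 1.4 meets the Category CR criterion (Corrosive), so the etching solution is Category CR.
Drain opener: pH 14 ≥ 12.5 → Category CR (Corrosive).
Total Category CR: (three 44.44 L containers = 133.32 L) + (three 50.56 L containers = 151.68 L) + (two 75.83 L containers = 151.66 L) = 436.66 L.
436.66 L ≤ 500 L (ocean vessel limit, Category CR) — within limit.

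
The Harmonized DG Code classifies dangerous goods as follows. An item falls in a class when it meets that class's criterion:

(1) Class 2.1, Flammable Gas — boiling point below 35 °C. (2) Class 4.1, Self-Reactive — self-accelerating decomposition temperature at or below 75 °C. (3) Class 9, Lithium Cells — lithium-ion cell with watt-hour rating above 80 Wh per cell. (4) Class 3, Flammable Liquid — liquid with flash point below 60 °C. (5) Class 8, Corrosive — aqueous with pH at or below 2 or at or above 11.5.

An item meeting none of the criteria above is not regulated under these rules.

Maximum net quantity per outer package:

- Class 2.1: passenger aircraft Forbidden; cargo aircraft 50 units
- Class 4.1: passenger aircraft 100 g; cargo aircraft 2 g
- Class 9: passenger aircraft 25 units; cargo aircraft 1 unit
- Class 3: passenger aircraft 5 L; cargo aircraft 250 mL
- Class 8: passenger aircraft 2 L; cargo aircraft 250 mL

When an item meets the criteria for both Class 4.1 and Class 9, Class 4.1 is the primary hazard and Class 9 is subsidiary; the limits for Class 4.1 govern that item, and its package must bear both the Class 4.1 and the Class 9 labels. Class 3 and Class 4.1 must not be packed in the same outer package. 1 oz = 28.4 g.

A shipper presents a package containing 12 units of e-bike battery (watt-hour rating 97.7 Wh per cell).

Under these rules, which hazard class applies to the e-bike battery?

Watt-hour rating 97.7 Wh per cell meets the Class 9 criterion (Lithium Cells), so the e-bike battery is Class 9.

Class 9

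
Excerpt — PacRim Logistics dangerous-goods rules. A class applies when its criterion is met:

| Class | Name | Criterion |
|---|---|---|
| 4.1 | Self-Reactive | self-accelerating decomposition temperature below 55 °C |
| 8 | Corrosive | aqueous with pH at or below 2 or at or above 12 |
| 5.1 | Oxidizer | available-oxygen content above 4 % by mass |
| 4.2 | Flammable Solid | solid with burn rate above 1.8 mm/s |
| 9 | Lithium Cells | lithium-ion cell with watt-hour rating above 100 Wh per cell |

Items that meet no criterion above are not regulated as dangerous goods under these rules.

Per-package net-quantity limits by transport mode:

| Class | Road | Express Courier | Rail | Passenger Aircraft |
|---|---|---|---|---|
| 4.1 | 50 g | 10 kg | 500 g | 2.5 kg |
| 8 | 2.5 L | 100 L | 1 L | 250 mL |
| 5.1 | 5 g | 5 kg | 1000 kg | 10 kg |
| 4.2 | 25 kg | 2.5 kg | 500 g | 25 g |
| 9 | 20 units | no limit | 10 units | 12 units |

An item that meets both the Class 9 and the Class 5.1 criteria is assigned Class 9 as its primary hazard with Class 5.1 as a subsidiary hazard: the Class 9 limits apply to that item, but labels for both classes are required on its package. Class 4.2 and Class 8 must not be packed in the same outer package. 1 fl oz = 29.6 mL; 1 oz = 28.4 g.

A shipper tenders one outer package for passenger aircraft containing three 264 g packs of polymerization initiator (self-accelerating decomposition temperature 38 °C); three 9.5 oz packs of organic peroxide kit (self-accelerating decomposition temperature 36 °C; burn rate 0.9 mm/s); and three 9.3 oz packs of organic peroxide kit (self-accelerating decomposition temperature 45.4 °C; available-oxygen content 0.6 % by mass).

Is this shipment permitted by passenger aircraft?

With self-accelerating decomposition temperature 38 °C (< 55 °C), the polymerization initiator falls in Class 4.1.
Organic peroxide kit: self-accelerating decomposition temperature 36 °C < 55 °C → Class 4.1 (Self-Reactive).
Self-accelerating decomposition temperature 45.4 °C meets the Class 4.1 criterion (Self-Reactive), so the organic peroxide kit is Class 4.1.
Class 4.1 net quantity: (three 264 g packs = 792 g) + (three 9.5 oz packs = 809.4 g) + (three 9.3 oz packs = 792.36 g) = 2393.76 g.
2393.76 g is within the passenger aircraft limit of 2.5 kg for Class 4.1.

Yes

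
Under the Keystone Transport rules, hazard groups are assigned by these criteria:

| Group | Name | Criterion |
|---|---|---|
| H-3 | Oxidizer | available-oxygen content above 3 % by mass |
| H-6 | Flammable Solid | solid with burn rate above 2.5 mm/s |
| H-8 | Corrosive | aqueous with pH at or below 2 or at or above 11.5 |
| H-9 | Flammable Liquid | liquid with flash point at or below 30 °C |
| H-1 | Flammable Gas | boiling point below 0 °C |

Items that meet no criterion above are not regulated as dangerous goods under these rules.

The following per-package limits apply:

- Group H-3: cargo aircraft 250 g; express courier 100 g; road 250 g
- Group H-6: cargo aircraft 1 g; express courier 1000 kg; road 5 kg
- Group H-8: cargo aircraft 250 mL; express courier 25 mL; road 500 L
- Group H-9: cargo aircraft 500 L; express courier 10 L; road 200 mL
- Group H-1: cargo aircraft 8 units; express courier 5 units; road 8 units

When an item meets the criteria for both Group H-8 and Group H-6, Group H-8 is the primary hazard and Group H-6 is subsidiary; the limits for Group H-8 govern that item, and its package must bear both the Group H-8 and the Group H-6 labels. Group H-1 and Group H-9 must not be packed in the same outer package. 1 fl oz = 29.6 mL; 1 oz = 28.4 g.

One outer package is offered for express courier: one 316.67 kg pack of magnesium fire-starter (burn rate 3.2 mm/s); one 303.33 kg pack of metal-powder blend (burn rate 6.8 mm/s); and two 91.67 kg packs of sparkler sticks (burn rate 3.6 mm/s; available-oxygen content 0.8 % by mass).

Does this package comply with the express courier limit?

Magnesium fire-starter: burn rate 3.2 mm/s > 2.5 mm/s → Group H-6 (Flammable Solid).
Burn rate 6.8 mm/s meets the Group H-6 criterion (Flammable Solid), so the metal-powder blend is Group H-6.
With burn rate 3.6 mm/s (> 2.5 mm/s), the sparkler sticks fall in Group H-6.
Total Group H-6: 316.67 kg + 303.33 kg + (two 91.67 kg packs = 183.34 kg) = 803.34 kg.
803.34 kg is within the express courier limit of 1000 kg for Group H-6.

Yes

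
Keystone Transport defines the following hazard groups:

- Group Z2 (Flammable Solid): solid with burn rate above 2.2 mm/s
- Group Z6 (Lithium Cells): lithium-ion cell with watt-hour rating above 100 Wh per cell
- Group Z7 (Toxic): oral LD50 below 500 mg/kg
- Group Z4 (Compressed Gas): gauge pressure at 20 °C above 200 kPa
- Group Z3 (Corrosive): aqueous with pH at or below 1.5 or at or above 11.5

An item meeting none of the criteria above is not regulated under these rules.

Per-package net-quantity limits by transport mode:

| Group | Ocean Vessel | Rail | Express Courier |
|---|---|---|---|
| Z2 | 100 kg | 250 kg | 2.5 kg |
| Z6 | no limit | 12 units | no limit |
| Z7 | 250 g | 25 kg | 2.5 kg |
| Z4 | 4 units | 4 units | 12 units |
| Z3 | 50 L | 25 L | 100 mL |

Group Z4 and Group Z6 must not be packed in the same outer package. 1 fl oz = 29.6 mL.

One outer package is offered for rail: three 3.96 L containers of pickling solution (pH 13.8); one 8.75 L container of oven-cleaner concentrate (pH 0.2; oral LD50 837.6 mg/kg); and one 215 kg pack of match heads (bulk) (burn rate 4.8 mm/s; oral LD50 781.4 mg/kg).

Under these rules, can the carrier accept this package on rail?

Yes

pH 13.8 meets the Group Z3 criterion (Corrosive), so the pickling solution is Group Z3.
Oven-cleaner concentrate: pH 0.2 ≤ 1.5 → Group Z3 (Corrosive).
Burn rate 4.8 mm/s meets the Group Z2 criterion (Flammable Solid), so the match heads (bulk) are Group Z2.
Group Z3 net quantity: (three 3.96 L containers = 11.88 L) + 8.75 L = 20.63 L.
20.63 L ≤ 25 L (rail limit, Group Z3) — within limit.
Group Z2 quantity: 215 kg.
That is within the Group Z2 rail limit of 250 kg.
The segregation rule (Group Z4 with Group Z6) does not apply to Group Z3 with Group Z2.
Every hazard group is within its rail limit and no segregation rule is violated.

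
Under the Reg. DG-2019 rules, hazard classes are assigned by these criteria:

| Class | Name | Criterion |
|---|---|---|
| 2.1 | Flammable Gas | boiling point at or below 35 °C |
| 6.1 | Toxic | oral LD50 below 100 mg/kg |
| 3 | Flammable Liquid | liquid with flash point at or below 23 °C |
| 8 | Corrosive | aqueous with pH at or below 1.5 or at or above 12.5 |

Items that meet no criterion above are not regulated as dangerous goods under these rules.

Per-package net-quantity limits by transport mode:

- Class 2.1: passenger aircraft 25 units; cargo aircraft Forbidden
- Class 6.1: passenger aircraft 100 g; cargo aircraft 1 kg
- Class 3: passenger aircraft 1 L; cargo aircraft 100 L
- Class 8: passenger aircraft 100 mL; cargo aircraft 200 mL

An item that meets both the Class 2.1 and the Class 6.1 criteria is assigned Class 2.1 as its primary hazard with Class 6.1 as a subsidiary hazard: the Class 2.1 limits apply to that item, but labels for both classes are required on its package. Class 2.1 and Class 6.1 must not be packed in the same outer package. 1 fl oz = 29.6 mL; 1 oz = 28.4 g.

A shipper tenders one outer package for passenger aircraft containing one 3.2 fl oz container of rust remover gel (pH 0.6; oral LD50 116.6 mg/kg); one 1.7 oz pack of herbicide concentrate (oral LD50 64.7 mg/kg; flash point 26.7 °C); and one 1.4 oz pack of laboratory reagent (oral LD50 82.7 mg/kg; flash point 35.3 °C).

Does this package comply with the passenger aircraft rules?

With pH 0.6 (≤ 1.5), the rust remover gel falls in Class 8.
Herbicide concentrate: oral LD50 64.7 mg/kg < 100 mg/kg → Class 6.1 (Toxic).
With oral LD50 82.7 mg/kg (< 100 mg/kg), the laboratory reagent falls in Class 6.1.
Total Class 6.1: (one 1.7 oz pack = 48.28 g) + (one 1.4 oz pack = 39.76 g) = 88.04 g.
That is within the Class 6.1 passenger aircraft limit of 100 g.
Class 8 quantity: one 3.2 fl oz container = 94.72 mL.
94.72 mL is within the passenger aircraft limit of 100 mL for Class 8.
The segregation rule (Class 2.1 with Class 6.1) does not apply to Class 6.1 with Class 8.
Every hazard class is within its passenger aircraft limit and no segregation rule is violated.

Yes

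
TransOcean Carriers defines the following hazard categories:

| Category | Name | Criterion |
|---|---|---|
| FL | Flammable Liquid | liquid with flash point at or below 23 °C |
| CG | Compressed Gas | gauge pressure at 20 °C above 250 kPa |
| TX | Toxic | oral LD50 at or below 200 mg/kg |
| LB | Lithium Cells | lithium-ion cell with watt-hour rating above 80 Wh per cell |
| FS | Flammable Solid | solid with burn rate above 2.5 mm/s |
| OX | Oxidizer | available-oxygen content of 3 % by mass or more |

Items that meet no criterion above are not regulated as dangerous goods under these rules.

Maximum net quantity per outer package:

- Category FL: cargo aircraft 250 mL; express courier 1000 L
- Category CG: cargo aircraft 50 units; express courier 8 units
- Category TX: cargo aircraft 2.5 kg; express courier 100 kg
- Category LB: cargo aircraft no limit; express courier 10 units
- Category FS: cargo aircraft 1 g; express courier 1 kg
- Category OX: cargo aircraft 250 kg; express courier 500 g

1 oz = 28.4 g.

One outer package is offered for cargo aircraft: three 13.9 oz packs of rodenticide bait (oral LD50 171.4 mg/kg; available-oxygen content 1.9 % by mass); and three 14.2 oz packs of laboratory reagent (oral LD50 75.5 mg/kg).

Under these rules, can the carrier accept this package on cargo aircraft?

Rodenticide bait: oral LD50 171.4 mg/kg ≤ 200 mg/kg → Category TX (Toxic).
The laboratory reagent has oral LD50 75.5 mg/kg, which is ≤ 200 mg/kg, so it is Category TX (Toxic).
Category TX net quantity: (three 13.9 oz packs = 1184.28 g) + (three 14.2 oz packs = 1209.84 g) = 2394.12 g.
2394.12 g ≤ 2.5 kg (cargo aircraft limit, Category TX) — within limit.

Yes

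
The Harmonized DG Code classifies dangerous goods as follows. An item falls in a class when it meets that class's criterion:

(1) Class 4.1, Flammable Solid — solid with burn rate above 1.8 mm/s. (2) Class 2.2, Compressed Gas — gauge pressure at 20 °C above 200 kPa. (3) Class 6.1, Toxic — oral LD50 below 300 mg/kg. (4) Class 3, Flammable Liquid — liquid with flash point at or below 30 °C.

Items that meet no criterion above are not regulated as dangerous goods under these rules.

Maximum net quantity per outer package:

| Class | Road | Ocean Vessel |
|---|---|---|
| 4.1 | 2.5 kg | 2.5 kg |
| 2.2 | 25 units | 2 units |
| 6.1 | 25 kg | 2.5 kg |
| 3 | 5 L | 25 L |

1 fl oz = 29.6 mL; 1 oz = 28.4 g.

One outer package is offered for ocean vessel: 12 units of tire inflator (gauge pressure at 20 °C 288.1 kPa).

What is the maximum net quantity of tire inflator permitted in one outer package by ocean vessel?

2 units

The tire inflator has gauge pressure at 20 °C 288.1 kPa, which is > 200 kPa, so it is Class 2.2 (Compressed Gas).
The ocean vessel limit for Class 2.2 is 2 units.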